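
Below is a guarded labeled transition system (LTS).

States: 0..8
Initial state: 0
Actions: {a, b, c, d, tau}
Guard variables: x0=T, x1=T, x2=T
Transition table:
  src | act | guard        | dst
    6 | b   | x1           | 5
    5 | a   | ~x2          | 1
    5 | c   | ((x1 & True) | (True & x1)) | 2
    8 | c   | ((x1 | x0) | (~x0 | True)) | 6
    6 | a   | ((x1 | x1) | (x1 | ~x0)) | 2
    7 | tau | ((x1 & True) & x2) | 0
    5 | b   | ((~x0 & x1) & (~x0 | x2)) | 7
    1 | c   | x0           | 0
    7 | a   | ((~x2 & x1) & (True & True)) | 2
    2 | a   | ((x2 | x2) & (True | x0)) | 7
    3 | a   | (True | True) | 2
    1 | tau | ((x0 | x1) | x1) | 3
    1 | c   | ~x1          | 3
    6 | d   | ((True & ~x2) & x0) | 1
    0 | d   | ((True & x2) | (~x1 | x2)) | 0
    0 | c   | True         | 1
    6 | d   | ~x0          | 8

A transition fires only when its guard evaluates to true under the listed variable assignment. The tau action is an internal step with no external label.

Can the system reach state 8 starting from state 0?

Answer: UNREACHABLE

Analysis:
Guard filter leaves 11 enabled edge(s).
L0 = {0}
L1 = {1}  total {0,1}
L2 = {3}  total {0,1,3}
L3 = {2}  total {0,1,2,3}
L4 = {7}  total {0,1,2,3,7}
Reachable = {0,1,2,3,7}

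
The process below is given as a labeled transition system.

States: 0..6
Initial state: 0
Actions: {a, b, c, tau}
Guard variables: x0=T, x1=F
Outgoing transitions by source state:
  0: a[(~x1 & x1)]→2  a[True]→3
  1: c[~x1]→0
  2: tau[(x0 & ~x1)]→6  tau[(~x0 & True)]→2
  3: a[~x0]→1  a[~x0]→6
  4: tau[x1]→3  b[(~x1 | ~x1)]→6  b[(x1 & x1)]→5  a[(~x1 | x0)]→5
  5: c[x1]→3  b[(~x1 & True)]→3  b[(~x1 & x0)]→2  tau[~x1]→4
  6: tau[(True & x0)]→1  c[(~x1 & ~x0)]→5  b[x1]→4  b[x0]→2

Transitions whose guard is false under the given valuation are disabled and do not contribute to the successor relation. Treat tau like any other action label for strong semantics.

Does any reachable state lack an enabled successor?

Answer: DEADLOCK at state 3

Analysis:
Reach set: {0,3}
  0: a→3  [1 exit(s)]
  3: ∅  [deadlock]
witness 3: a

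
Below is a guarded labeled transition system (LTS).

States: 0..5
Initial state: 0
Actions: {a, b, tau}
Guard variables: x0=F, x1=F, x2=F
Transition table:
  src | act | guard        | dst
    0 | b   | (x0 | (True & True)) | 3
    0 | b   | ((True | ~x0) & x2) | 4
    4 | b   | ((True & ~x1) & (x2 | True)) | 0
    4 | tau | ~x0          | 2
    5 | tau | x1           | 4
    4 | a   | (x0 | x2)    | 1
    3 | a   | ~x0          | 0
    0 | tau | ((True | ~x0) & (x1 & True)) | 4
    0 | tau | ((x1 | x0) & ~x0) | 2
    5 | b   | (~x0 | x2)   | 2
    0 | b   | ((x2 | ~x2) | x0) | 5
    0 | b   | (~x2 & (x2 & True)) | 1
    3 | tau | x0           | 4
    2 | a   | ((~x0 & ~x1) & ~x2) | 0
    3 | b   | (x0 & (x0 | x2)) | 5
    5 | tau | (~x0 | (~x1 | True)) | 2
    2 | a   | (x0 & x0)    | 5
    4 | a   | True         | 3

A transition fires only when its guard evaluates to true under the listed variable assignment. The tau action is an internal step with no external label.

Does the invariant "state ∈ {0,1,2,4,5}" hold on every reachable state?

Inv-set: {0,1,2,4,5}
Reachable = {0,2,3,5}
  0: safe
  2: safe
  3: VIOLATES
  5: safe
witness against invariant: b → 3

Answer: INVARIANT VIOLATED at state 3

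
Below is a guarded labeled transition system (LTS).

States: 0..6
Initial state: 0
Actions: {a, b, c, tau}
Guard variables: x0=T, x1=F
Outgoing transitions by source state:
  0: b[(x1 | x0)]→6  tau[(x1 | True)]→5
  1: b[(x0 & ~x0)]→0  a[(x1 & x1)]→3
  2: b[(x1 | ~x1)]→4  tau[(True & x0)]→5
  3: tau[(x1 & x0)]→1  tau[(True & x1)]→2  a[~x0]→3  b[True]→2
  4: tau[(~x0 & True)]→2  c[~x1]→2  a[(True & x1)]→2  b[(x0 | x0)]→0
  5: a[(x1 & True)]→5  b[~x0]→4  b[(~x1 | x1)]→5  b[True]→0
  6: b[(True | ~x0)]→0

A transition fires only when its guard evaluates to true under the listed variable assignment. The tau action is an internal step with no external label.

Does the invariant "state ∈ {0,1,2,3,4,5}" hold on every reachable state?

Allowed set {0,1,2,3,4,5}
Reachable = {0,5,6}
  0: safe
  5: safe
  6: VIOLATES
witness against invariant: b → 6

Answer: INVARIANT VIOLATED at state 6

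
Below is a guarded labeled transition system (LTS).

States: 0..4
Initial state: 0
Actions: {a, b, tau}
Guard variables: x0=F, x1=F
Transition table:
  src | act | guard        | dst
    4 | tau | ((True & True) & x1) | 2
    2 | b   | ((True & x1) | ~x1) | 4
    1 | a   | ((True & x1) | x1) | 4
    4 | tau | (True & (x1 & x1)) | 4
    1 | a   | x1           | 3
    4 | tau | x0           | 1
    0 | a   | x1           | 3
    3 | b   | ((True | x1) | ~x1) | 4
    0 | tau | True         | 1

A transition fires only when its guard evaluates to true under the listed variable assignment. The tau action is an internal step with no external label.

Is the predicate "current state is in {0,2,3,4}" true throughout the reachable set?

Safe = {0,2,3,4}
R = {0,1}
  0: safe
  1: VIOLATES
witness against invariant: tau → 1

Answer: INVARIANT VIOLATED at state 1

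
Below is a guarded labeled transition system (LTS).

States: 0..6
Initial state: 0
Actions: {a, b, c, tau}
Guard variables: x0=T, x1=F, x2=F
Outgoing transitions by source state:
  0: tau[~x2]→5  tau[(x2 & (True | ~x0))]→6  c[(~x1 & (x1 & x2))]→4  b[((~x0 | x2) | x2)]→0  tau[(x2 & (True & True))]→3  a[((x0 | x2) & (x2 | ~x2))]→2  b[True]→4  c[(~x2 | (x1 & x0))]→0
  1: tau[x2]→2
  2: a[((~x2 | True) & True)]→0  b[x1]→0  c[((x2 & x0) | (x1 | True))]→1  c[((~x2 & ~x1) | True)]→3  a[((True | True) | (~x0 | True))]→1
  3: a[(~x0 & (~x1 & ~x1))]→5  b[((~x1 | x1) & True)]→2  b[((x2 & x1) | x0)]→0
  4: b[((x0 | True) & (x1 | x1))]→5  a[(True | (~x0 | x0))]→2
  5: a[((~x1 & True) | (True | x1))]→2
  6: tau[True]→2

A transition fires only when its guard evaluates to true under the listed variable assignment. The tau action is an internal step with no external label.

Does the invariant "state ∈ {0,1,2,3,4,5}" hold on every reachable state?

Answer: INVARIANT HOLDS

Analysis:
Safe = {0,1,2,3,4,5}
Reach set: {0,1,2,3,4,5}
  0: safe
  1: safe
  2: safe
  3: safe
  4: safe
  5: safe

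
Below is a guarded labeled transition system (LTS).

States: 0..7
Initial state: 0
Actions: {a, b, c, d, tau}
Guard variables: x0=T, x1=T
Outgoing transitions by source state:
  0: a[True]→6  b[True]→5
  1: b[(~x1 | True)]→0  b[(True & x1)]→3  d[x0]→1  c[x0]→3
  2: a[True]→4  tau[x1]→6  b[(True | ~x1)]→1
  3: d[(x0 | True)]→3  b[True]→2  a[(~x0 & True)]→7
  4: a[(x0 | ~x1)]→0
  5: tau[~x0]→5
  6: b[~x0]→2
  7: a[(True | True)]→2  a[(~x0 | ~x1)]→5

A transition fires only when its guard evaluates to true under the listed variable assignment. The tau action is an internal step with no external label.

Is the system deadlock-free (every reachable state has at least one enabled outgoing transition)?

Answer: DEADLOCK at state 5

Trace:
Reach set: {0,5,6}
  0: a→6  b→5  [2 exit(s)]
  5: ∅  [deadlock]
  6: ∅  [deadlock]
witness 5: b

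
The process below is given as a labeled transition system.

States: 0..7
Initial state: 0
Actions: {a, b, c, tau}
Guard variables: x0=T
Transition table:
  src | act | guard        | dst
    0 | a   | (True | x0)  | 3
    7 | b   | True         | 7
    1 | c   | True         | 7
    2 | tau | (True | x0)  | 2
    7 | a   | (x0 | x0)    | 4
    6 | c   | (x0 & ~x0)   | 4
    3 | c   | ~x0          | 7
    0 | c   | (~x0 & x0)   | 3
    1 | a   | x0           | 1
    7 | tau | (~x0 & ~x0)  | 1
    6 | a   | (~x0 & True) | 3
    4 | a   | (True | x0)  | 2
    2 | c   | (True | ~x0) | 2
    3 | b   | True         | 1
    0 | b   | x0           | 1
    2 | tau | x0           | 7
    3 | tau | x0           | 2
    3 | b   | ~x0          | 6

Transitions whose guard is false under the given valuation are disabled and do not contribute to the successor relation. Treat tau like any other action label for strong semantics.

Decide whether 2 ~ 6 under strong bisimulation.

Answer: NOT BISIMILAR

Trace:
Refine partition for ~:
  round 0: {{0,1,2,3,4,5,6,7}}
  round 1: {{0,7},{1},{2},{3},{4},{5,6}}
  round 2: {{0},{1},{2},{3},{4},{5,6},{7}}
Fixed point at round 3; 7 class(es).
[2]={2}  [6]={5,6}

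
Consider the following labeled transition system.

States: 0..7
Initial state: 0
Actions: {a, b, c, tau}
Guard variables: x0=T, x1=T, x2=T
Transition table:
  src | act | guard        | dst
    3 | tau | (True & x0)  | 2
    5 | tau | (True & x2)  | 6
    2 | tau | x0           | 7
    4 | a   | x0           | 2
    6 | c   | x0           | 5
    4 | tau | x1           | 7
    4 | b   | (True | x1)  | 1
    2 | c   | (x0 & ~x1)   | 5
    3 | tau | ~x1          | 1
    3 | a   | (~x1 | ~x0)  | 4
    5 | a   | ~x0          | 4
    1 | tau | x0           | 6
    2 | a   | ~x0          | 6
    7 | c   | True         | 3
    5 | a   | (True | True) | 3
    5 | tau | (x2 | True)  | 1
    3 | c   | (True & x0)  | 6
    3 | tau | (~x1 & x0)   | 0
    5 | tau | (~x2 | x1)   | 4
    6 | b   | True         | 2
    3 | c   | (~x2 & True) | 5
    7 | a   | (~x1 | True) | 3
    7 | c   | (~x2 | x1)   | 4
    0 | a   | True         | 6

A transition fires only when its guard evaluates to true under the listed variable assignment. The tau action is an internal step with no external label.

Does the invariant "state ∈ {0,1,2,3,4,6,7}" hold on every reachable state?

Answer: INVARIANT VIOLATED at state 5

Working:
Safe = {0,1,2,3,4,6,7}
Reachable = {0,1,2,3,4,5,6,7}
  0: ok
  1: ok
  2: ok
  3: ok
  4: ok
  5: outside
  6: ok
  7: ok
witness against invariant: a·c → 5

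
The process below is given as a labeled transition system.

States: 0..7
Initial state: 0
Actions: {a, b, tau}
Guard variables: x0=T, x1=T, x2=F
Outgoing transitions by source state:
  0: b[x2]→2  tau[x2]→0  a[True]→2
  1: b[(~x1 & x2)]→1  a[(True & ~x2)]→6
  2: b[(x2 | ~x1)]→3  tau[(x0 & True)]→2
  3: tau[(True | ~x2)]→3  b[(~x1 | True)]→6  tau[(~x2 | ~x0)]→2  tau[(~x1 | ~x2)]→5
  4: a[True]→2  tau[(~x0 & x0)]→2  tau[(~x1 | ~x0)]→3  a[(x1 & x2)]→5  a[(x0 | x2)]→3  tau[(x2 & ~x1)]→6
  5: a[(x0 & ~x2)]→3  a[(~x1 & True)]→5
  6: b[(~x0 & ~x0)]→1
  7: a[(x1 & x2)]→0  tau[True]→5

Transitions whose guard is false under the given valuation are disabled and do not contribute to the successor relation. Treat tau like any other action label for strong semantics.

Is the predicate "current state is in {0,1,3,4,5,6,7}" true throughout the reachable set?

Answer: INVARIANT VIOLATED at state 2

Working:
Safe = {0,1,3,4,5,6,7}
R = {0,2}
  0: ok
  2: ✗ unsafe
reach 2 via a — violates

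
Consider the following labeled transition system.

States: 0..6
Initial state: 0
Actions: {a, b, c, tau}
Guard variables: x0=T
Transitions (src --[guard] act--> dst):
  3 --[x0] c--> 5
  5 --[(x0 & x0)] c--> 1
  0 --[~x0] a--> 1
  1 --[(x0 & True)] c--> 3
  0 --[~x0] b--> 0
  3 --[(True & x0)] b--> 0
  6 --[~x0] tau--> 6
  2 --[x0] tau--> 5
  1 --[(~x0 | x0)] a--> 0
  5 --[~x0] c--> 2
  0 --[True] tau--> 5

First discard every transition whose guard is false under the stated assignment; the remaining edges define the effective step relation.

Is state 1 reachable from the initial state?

Answer: REACHABLE

Working:
Guard filter leaves 7 enabled edge(s).
depth 0: {0}
depth 1: {5}  total {0,5}
depth 2: {1}  total {0,1,5}
depth 3: {3}  total {0,1,3,5}
Reachable = {0,1,3,5}
witness 1: tau·c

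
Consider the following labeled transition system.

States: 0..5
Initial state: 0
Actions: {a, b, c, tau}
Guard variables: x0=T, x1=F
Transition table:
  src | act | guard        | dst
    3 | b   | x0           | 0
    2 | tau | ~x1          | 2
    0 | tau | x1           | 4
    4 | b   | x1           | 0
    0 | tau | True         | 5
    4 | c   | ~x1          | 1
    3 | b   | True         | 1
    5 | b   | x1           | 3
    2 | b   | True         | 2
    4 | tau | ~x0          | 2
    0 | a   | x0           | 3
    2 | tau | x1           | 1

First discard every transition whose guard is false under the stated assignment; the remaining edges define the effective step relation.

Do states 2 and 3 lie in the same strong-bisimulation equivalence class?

Answer: NOT BISIMILAR

Trace:
Refine partition for ~:
  π0 = {{0,1,2,3,4,5}}
  π1 = {{0},{1,5},{2},{3},{4}}
stable after 2 split(s): 5 block(s)
2∈{2}, 3∈{3}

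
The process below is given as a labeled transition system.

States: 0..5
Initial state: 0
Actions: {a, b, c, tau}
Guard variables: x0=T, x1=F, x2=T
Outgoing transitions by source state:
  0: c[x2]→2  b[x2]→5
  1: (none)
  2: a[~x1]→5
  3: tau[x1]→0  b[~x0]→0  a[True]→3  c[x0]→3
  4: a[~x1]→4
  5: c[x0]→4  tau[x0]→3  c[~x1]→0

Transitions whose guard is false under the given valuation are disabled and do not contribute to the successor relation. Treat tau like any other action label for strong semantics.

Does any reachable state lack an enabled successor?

Answer: DEADLOCK-FREE

Analysis:
Reachable = {0,2,3,4,5}
  0: b→5  c→2  [2 exit(s)]
  2: a→5  [1 exit(s)]
  3: a→3  c→3  [2 exit(s)]
  4: a→4  [1 exit(s)]
  5: c→0  c→4  tau→3  [3 exit(s)]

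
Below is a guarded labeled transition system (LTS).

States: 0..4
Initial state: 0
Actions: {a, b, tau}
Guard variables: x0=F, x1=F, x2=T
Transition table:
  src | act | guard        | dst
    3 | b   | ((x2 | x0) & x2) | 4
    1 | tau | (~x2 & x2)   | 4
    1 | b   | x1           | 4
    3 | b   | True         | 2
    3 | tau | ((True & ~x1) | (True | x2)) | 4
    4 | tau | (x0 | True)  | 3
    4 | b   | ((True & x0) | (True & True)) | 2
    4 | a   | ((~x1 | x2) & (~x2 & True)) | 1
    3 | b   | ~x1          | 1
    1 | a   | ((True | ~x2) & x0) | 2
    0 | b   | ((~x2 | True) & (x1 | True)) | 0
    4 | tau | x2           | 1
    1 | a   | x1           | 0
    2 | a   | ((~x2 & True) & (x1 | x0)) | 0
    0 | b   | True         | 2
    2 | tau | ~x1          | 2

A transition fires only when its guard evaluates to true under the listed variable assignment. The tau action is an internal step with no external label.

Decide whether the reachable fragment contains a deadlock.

Answer: DEADLOCK-FREE

Analysis:
R = {0,2}
  0: b→0  b→2  [2 out]
  2: tau→2  [1 out]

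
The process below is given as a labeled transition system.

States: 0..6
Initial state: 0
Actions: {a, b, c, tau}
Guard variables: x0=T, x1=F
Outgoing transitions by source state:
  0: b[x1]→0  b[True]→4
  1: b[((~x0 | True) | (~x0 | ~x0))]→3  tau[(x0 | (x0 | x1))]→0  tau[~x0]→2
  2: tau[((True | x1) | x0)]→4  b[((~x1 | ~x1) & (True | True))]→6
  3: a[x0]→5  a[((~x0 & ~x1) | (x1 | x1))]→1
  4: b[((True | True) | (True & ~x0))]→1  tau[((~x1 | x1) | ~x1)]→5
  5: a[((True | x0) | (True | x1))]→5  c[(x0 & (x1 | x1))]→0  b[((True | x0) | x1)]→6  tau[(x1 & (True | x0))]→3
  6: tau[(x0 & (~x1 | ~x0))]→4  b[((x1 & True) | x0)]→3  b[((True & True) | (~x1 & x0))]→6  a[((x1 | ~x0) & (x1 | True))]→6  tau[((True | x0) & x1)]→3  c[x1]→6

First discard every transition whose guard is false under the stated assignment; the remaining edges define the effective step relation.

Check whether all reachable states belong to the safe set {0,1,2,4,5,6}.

Inv-set: {0,1,2,4,5,6}
Reach set: {0,1,3,4,5,6}
  0: ok
  1: ok
  3: ✗ unsafe
  4: ok
  5: ok
  6: ok
witness against invariant: b·b·b → 3

Answer: INVARIANT VIOLATED at state 3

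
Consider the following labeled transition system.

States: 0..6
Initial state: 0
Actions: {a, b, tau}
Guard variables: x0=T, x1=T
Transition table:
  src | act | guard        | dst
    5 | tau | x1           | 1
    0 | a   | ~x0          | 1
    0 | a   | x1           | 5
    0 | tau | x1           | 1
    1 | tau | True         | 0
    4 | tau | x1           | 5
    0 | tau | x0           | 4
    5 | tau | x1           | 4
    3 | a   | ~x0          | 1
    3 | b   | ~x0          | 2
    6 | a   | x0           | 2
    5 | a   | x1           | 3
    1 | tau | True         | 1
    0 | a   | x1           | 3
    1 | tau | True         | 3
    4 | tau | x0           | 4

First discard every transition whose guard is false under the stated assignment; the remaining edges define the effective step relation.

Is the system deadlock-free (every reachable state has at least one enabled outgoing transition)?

Answer: DEADLOCK at state 3

Analysis:
Reach set: {0,1,3,4,5}
  0: a→3  a→5  tau→1  tau→4  [4 out]
  1: tau→0  tau→1  tau→3  [3 out]
  3: ∅  [deadlock]
  4: tau→4  tau→5  [2 out]
  5: a→3  tau→1  tau→4  [3 out]
witness 3: a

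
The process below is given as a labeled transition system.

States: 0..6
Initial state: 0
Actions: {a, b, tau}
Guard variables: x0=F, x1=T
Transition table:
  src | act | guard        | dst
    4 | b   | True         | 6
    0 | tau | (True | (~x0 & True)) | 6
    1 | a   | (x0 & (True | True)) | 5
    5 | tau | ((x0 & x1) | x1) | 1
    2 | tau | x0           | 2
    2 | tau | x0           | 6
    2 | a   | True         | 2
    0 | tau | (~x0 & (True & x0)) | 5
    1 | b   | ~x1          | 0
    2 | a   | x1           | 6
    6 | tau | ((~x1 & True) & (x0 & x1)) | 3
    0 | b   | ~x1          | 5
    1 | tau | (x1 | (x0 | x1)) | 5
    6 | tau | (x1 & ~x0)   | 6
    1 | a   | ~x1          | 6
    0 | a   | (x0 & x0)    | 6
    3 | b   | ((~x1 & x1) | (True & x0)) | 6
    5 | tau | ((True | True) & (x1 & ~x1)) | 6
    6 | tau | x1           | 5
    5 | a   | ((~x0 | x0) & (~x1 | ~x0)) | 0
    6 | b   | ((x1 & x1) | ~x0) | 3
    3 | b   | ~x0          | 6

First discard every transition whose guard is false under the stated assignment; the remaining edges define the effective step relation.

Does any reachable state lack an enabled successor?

Answer: DEADLOCK-FREE

Working:
Reachable = {0,1,3,5,6}
  0: tau→6  [1 exit(s)]
  1: tau→5  [1 exit(s)]
  3: b→6  [1 exit(s)]
  5: a→0  tau→1  [2 exit(s)]
  6: b→3  tau→5  tau→6  [3 exit(s)]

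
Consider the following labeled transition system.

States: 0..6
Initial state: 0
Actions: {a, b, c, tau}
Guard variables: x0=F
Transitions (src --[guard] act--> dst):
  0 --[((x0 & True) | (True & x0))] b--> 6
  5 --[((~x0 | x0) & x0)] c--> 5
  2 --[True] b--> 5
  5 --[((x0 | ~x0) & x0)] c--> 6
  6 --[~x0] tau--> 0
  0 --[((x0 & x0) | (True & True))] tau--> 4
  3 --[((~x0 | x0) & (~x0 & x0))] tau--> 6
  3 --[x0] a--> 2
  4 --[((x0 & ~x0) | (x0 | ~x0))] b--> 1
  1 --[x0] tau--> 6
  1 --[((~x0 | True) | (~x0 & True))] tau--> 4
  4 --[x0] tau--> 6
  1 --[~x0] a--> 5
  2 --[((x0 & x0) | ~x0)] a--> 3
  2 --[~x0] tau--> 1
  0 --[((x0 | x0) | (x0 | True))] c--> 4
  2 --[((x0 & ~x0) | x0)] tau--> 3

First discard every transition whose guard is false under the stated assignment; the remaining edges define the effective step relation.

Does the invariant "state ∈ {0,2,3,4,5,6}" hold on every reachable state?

Answer: INVARIANT VIOLATED at state 1

Trace:
Allowed set {0,2,3,4,5,6}
Reach set: {0,1,4,5}
  0: ✓
  1: outside
  4: ✓
  5: ✓
witness against invariant: tau·b → 1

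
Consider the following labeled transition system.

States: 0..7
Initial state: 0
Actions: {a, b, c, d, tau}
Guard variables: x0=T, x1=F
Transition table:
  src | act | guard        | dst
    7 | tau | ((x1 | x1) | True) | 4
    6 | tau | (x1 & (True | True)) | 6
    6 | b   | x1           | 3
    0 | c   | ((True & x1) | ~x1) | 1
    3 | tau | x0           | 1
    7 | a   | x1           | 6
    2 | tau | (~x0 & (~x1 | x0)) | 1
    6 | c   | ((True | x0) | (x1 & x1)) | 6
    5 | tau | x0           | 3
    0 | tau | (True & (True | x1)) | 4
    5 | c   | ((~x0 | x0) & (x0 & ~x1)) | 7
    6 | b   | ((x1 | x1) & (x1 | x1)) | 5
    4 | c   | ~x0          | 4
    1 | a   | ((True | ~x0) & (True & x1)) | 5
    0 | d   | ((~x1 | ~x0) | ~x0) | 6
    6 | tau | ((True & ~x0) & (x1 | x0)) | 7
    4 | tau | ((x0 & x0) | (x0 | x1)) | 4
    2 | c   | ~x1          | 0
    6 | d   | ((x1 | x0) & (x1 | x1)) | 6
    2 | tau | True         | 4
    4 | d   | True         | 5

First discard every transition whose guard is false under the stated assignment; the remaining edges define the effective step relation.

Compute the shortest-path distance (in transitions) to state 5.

Layered search for 5:
  L0 = {0}
  L1 = {1,4,6}
  L2 = {5}
first hit 5 at d=2 via tau·d

Answer: 2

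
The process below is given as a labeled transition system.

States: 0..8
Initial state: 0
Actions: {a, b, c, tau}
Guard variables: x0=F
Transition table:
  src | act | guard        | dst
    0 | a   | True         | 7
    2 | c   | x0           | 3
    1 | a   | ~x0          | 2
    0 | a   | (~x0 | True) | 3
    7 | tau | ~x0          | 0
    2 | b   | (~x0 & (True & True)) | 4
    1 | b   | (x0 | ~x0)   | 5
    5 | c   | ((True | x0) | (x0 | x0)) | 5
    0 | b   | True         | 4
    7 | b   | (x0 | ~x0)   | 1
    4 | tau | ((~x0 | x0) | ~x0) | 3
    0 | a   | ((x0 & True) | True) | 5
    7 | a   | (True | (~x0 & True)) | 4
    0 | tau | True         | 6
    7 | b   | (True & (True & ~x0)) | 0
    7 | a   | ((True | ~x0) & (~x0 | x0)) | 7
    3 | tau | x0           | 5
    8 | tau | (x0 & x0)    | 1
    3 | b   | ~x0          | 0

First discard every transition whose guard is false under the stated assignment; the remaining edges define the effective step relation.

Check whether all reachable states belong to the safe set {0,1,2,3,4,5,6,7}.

Answer: INVARIANT HOLDS

Analysis:
Safe = {0,1,2,3,4,5,6,7}
Reach set: {0,1,2,3,4,5,6,7}
  0: safe
  1: safe
  2: safe
  3: safe
  4: safe
  5: safe
  6: safe
  7: safe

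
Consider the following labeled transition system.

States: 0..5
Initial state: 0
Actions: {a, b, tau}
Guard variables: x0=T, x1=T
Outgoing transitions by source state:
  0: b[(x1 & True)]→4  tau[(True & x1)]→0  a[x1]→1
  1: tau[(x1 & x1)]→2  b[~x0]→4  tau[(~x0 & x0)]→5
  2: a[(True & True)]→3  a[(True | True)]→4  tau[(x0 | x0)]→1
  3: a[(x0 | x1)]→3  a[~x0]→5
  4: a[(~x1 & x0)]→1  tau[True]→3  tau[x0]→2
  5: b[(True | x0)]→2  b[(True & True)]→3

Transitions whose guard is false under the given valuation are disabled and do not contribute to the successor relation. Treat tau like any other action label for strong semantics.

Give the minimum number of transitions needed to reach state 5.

BFS to 5:
  depth 0: {0}
  depth 1: {1,4}
  depth 2: {2,3}
5 never appears.

Answer: UNREACHABLE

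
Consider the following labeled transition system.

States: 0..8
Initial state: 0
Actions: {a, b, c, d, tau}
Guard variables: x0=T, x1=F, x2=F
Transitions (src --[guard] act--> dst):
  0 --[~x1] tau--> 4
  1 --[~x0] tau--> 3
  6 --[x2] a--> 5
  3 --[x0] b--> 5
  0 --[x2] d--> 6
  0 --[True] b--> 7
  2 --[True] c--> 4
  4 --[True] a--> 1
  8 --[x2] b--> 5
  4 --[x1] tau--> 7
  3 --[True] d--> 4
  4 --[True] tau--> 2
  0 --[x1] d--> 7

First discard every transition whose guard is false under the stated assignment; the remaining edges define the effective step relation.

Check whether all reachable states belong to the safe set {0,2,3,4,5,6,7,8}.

Allowed set {0,2,3,4,5,6,7,8}
Reach set: {0,1,2,4,7}
  0: safe
  1: VIOLATES
  2: safe
  4: safe
  7: safe
reach 1 via tau·a — violates

Answer: INVARIANT VIOLATED at state 1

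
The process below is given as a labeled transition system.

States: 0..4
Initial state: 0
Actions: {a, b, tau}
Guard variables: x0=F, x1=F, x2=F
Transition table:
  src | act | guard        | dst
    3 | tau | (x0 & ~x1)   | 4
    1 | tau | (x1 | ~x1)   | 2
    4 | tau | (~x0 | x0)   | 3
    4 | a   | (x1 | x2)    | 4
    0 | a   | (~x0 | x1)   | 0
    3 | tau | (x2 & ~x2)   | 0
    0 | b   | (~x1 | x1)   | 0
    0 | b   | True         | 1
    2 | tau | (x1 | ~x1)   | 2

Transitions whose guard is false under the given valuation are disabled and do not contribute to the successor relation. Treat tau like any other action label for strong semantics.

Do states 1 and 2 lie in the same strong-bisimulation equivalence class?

Answer: BISIMILAR

Trace:
Bisimulation quotient by refinement:
  round 0: {{0,1,2,3,4}}
  round 1: {{0},{1,2,4},{3}}
  round 2: {{0},{1,2},{3},{4}}
Fixed point at round 3; 4 class(es).
1∈{1,2}, 2∈{1,2}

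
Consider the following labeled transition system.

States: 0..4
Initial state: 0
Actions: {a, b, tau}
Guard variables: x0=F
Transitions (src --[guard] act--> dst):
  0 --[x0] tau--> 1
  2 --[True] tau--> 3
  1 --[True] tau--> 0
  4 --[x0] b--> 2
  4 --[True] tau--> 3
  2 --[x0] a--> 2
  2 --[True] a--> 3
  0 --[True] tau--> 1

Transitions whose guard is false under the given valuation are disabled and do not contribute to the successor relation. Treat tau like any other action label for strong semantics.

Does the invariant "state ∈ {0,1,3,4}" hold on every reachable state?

Answer: INVARIANT HOLDS

Working:
Safe = {0,1,3,4}
Reachable = {0,1}
  0: ✓
  1: ✓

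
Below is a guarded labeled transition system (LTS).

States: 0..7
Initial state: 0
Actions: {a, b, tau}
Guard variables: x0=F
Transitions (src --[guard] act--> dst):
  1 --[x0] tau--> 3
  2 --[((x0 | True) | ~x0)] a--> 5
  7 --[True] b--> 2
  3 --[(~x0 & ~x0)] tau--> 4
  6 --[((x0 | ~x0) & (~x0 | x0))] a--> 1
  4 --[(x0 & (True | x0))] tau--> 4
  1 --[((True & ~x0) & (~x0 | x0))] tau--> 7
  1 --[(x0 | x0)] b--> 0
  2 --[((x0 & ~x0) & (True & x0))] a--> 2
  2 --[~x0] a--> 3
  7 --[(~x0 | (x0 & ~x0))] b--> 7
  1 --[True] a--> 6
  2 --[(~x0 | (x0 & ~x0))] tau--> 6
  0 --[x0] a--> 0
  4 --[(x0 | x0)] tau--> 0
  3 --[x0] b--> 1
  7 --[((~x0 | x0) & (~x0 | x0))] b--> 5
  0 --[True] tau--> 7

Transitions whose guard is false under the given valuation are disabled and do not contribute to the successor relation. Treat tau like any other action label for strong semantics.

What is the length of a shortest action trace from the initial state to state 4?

Layered search for 4:
  Layer 0: {0}
  Layer 1: {7}
  Layer 2: {2,5}
  Layer 3: {3,6}
  Layer 4: {1,4}
first hit 4 at d=4 via tau·b·a·tau

Answer: 4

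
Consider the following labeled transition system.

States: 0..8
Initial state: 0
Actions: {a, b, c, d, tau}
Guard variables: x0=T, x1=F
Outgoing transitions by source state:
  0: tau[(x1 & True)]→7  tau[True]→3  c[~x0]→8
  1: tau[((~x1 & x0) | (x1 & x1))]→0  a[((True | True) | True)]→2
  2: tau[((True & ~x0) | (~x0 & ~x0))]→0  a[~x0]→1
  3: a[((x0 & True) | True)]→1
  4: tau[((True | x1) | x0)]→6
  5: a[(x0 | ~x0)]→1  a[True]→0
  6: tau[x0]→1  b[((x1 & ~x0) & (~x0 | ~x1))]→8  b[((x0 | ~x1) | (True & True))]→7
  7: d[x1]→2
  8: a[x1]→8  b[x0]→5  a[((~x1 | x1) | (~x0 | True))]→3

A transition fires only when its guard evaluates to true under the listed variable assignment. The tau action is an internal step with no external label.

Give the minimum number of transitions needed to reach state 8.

Answer: UNREACHABLE

Working:
BFS to 8:
  L0 = {0}
  L1 = {3}
  L2 = {1}
  L3 = {2}
8 never appears.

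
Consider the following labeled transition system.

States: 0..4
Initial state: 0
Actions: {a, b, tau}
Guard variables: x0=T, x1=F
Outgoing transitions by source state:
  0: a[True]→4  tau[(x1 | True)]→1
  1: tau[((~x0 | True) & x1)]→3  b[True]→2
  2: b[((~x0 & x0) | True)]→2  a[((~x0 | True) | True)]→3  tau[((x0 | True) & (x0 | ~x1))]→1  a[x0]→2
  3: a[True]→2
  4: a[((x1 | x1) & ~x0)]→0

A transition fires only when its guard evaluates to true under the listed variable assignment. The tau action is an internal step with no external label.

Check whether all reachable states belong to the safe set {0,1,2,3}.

Answer: INVARIANT VIOLATED at state 4

Working:
Safe = {0,1,2,3}
Reachable = {0,1,2,3,4}
  0: ✓
  1: ✓
  2: ✓
  3: ✓
  4: ✗ unsafe
witness against invariant: a → 4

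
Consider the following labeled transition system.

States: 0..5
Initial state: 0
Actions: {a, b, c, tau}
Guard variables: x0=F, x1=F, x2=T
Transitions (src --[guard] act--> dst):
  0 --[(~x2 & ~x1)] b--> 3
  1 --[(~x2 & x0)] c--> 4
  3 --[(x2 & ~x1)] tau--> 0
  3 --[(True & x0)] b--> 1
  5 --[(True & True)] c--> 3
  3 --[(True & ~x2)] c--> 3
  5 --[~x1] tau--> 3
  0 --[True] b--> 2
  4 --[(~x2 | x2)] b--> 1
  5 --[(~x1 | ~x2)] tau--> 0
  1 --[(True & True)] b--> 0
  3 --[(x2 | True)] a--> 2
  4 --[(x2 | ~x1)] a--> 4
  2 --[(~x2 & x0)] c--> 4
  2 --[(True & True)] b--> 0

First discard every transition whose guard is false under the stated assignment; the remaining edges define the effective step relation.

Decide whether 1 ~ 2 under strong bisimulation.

Bisimulation quotient by refinement:
  round 0: {{0,1,2,3,4,5}}
  round 1: {{0,1,2},{3},{4},{5}}
4 equivalence class(es) (converged in 2)
[1]={0,1,2}  [2]={0,1,2}

Answer: BISIMILAR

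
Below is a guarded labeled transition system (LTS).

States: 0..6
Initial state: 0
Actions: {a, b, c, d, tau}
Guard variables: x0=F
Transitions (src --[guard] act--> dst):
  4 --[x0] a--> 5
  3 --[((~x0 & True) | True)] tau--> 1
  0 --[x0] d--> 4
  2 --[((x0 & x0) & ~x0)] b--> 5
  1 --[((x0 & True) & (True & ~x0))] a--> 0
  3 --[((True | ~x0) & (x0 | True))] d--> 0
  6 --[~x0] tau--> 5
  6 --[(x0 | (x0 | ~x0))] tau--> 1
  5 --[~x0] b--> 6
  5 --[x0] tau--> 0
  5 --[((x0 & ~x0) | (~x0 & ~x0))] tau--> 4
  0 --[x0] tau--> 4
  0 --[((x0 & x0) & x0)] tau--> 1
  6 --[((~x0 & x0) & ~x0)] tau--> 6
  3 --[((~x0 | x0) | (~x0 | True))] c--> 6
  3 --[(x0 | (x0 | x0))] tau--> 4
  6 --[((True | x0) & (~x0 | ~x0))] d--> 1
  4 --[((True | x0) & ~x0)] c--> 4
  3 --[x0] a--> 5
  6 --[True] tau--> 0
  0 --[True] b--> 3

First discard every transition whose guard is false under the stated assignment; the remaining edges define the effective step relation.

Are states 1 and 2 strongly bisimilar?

Answer: BISIMILAR

Analysis:
Compute ~ classes (split until stable):
  P[0] = {{0,1,2,3,4,5,6}}
  P[1] = {{0},{1,2},{3},{4},{5},{6}}
6 equivalence class(es) (converged in 2)
class of 1: {1,2}; class of 2: {1,2}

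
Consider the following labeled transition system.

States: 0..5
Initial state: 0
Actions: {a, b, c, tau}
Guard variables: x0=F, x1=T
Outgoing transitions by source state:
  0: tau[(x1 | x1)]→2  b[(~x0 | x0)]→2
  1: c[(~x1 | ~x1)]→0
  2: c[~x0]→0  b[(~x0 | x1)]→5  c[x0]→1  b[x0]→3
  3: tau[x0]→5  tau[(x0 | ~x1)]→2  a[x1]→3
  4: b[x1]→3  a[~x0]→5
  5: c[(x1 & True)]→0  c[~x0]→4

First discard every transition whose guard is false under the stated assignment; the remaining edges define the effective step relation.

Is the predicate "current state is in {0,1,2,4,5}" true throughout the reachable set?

Answer: INVARIANT VIOLATED at state 3

Analysis:
Allowed set {0,1,2,4,5}
Reach set: {0,2,3,4,5}
  0: safe
  2: safe
  3: ✗ unsafe
  4: safe
  5: safe
reach 3 via tau·b·c·b — violates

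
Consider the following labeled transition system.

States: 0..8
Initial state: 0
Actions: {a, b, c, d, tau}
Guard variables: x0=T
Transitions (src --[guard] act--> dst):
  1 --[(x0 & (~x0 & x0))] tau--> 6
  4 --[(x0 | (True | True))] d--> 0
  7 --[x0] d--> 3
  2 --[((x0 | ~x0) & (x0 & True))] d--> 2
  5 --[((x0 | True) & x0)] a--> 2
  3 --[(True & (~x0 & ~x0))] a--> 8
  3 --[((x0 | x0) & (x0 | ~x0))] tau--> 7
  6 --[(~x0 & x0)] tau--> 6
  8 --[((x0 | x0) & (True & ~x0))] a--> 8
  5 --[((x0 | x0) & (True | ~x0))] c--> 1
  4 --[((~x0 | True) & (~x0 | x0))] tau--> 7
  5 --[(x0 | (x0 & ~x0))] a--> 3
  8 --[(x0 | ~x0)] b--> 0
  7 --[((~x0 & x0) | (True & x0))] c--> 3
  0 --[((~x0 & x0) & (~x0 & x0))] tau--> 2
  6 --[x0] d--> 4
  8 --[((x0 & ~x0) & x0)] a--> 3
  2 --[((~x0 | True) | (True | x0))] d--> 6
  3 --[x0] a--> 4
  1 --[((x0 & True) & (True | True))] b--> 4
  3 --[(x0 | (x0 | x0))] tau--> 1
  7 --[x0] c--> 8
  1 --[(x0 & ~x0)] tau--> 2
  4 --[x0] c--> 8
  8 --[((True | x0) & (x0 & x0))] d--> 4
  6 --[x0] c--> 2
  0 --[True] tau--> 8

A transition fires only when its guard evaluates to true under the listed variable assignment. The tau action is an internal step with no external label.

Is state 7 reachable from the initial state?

After dropping false guards: 20 live edges.
depth 0: {0}
depth 1: {8}  total {0,8}
depth 2: {4}  total {0,4,8}
depth 3: {7}  total {0,4,7,8}
depth 4: {3}  total {0,3,4,7,8}
depth 5: {1}  total {0,1,3,4,7,8}
R = {0,1,3,4,7,8}
trace reaching 7: tau·d·tau

Answer: REACHABLE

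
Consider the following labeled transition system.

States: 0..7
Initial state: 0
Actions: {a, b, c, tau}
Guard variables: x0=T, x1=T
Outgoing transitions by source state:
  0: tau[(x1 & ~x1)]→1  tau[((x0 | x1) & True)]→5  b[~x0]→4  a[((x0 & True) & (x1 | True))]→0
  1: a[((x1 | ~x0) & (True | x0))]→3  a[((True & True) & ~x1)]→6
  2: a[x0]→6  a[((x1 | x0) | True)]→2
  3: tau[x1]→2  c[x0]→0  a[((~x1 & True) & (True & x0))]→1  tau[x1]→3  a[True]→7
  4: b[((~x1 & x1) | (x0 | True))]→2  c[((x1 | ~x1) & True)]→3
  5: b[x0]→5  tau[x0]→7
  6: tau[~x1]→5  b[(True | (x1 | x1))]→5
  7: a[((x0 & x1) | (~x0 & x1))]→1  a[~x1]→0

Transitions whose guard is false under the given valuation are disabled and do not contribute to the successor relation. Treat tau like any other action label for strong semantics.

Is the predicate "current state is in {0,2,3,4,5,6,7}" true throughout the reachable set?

Answer: INVARIANT VIOLATED at state 1

Analysis:
Allowed set {0,2,3,4,5,6,7}
R = {0,1,2,3,5,6,7}
  0: ok
  1: outside
  2: ok
  3: ok
  5: ok
  6: ok
  7: ok
reach 1 via tau·tau·a — violates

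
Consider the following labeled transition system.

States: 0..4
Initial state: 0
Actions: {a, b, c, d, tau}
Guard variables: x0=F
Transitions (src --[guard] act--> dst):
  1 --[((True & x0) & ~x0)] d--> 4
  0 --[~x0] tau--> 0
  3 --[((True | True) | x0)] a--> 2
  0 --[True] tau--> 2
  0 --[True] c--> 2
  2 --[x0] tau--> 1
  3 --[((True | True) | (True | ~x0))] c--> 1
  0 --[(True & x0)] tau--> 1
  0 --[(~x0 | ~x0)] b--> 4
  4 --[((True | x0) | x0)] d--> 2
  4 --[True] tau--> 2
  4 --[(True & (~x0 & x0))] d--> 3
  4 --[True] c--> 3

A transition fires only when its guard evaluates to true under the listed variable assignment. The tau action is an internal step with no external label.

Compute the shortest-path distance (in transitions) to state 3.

Layered search for 3:
  Layer 0: {0}
  Layer 1: {2,4}
  Layer 2: {3}
first hit 3 at d=2 via b·c

Answer: 2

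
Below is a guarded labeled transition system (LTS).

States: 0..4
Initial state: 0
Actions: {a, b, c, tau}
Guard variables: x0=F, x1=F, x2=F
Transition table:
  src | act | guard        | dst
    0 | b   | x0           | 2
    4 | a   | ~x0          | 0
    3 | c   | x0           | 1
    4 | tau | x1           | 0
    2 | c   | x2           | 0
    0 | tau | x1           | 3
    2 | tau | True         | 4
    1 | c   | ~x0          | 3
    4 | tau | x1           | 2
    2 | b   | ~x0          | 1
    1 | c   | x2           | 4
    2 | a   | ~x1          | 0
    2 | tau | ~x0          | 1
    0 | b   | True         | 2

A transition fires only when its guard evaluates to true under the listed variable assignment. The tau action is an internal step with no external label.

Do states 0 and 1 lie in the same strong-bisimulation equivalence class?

Answer: NOT BISIMILAR

Analysis:
Compute ~ classes (split until stable):
  round 0: {{0,1,2,3,4}}
  round 1: {{0},{1},{2},{3},{4}}
5 equivalence class(es) (converged in 2)
class of 0: {0}; class of 1: {1}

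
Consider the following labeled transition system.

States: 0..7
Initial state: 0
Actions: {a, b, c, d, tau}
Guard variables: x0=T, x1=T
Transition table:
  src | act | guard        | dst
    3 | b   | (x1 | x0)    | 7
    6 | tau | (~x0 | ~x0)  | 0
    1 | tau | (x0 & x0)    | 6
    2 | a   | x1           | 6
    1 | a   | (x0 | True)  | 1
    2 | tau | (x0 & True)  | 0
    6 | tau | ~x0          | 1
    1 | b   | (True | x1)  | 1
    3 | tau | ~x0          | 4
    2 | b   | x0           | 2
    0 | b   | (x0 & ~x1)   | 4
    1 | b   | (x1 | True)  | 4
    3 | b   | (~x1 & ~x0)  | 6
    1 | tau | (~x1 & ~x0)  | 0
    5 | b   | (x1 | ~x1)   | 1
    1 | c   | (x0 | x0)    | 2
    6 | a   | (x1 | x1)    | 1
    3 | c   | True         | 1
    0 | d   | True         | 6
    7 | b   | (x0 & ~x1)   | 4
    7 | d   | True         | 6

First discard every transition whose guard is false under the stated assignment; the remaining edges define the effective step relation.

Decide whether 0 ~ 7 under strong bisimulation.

Answer: BISIMILAR

Working:
Compute ~ classes (split until stable):
  π0 = {{0,1,2,3,4,5,6,7}}
  π1 = {{0,7},{1},{2},{3},{4},{5},{6}}
stable after 2 split(s): 7 block(s)
0∈{0,7}, 7∈{0,7}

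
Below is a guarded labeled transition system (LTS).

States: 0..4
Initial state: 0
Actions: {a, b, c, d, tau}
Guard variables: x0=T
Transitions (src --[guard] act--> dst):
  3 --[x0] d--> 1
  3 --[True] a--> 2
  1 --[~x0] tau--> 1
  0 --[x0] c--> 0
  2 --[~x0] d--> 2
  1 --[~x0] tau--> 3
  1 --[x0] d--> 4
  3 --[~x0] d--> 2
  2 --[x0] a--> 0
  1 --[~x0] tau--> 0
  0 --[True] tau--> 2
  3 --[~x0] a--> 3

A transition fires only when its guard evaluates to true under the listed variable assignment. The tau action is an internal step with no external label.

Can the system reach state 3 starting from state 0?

After dropping false guards: 6 live edges.
Layer 0: {0}
Layer 1: {2}  now seen {0,2}
R = {0,2}

Answer: UNREACHABLE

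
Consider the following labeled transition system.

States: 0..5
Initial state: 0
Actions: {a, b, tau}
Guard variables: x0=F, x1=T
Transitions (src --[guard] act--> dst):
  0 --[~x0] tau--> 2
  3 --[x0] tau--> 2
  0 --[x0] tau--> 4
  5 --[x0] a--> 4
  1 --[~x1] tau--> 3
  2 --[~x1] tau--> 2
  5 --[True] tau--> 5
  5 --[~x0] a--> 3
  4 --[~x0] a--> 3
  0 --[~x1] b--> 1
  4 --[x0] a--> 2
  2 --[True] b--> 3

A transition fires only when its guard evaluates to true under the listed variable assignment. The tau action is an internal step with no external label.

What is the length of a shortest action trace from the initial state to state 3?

Breadth-first toward 3:
  Layer 0: {0}
  Layer 1: {2}
  Layer 2: {3}
3 enters at depth 2; path tau·b

Answer: 2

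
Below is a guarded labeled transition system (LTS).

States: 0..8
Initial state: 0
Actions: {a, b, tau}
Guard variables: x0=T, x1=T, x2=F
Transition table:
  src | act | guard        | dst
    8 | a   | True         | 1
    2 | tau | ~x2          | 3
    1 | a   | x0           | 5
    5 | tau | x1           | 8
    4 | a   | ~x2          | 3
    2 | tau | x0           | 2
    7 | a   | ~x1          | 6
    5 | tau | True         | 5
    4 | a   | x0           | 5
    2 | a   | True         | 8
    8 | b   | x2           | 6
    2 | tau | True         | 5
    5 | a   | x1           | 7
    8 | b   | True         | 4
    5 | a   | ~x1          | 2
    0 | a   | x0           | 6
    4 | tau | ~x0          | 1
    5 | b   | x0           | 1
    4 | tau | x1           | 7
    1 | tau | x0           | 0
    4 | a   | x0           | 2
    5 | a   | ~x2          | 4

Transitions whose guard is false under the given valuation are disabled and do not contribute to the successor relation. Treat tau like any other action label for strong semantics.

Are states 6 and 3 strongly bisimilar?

Answer: BISIMILAR

Working:
Refine partition for ~:
  π0 = {{0,1,2,3,4,5,6,7,8}}
  π1 = {{0},{1,2,4},{3,6,7},{5},{8}}
  π2 = {{0},{1},{2},{3,6,7},{4},{5},{8}}
Fixed point at round 3; 7 class(es).
6∈{3,6,7}, 3∈{3,6,7}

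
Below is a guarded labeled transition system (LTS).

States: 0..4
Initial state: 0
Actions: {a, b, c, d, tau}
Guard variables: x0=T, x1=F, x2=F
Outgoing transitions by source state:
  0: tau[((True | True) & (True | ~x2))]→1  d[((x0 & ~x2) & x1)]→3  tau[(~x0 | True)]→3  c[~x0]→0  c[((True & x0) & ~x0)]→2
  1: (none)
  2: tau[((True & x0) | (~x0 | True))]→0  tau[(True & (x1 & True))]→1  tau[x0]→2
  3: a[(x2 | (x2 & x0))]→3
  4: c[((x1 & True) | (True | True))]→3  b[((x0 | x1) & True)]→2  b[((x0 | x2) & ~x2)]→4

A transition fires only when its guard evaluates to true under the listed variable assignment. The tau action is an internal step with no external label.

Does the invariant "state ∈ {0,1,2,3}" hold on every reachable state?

Answer: INVARIANT HOLDS

Analysis:
Allowed set {0,1,2,3}
R = {0,1,3}
  0: safe
  1: safe
  3: safe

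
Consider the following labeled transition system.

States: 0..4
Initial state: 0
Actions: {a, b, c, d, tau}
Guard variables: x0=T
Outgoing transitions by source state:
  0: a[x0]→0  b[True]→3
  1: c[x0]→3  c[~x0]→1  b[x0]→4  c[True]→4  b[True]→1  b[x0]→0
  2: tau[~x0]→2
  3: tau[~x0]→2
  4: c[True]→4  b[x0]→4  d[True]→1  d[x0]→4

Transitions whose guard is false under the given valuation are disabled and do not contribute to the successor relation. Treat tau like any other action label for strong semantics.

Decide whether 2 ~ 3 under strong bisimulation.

Answer: BISIMILAR

Working:
Bisimulation quotient by refinement:
  π0 = {{0,1,2,3,4}}
  π1 = {{0},{1},{2,3},{4}}
Fixed point at round 2; 4 class(es).
class of 2: {2,3}; class of 3: {2,3}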